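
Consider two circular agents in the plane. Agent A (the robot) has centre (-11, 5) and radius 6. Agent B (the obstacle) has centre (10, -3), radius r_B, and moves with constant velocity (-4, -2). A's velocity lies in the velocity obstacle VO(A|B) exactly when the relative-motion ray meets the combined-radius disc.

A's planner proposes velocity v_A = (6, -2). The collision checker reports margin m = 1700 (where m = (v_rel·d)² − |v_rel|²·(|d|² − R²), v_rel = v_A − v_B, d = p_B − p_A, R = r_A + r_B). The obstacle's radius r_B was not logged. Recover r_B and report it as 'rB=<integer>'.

m = 1700
d = (21, -8);  v_rel = (10, 0),  |v_rel|² = 100
v_rel×d = (10)·(-8) − (0)·(21) = -80
since m = R²·100 − (-80)²:  R² = (6400 + 1700) / 100 = 81
R = √81 = 9  ⇒  r_B = 9 − 6 = 3

rB=3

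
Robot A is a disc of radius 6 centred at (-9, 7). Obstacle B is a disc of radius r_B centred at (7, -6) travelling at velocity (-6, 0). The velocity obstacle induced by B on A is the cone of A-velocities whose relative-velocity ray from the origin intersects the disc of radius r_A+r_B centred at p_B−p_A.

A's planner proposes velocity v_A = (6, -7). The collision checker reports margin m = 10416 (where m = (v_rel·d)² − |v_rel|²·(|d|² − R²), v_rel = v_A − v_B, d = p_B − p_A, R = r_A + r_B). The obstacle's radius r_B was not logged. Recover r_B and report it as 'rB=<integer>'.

m = 10416
d = (16, -13);  v_rel = (12, -7),  |v_rel|² = 193
v_rel×d = (12)·(-13) − (-7)·(16) = -44
since m = R²·193 − (-44)²:  R² = (1936 + 10416) / 193 = 64
R = √64 = 8  ⇒  r_B = 8 − 6 = 2

rB=2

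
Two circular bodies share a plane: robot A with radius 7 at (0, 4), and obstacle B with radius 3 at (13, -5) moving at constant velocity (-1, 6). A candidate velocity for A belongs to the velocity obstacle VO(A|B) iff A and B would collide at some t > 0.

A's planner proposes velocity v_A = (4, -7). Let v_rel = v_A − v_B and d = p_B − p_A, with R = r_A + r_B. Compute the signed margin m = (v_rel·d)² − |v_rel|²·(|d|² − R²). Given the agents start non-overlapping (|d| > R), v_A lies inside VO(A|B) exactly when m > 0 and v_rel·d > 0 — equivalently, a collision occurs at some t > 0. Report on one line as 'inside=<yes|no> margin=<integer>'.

d = (13, -9),  |d|² = 250;  R = 7+3 = 10,  c = 250−10² = 150
v_rel = (5, -13),  |v_rel|² = 194;  v_rel·d = (5)·(13) + (-13)·(-9) = 182
194·t² − 364·t + 150 = 0  ⇒  m = 182² − 194·150 = 4024
m = 4024 > 0,  v_rel·d = 182 > 0  ⇒  inside

inside=yes margin=4024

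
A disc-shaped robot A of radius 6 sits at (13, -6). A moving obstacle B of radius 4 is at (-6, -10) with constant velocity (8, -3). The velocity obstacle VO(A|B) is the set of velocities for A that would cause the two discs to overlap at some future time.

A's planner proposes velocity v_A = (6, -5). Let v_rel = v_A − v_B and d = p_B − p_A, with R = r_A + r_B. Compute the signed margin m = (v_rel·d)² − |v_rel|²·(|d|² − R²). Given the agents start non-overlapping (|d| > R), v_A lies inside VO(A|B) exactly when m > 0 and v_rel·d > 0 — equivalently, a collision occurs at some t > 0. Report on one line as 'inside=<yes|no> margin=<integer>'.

d = (-19, -4),  |d|² = 377;  R = 6+4 = 10,  c = 377−10² = 277
v_rel = (-2, -2),  |v_rel|² = 8;  v_rel·d = (-2)·(-19) + (-2)·(-4) = 46
8·t² − 92·t + 277 = 0  ⇒  m = 46² − 8·277 = -100
m = -100 < 0,  v_rel·d = 46 > 0  ⇒  outside

inside=no margin=-100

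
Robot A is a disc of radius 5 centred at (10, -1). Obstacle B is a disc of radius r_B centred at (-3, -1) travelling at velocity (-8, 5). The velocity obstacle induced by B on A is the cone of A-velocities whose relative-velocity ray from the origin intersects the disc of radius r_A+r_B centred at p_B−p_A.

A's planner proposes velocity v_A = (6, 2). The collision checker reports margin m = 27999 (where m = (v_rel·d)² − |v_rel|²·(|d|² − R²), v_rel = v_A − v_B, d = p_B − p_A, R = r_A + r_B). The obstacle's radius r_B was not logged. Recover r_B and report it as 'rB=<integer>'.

m = 27999
d = (-13, 0);  v_rel = (14, -3),  |v_rel|² = 205
v_rel×d = (14)·(0) − (-3)·(-13) = -39
since m = R²·205 − (-39)²:  R² = (1521 + 27999) / 205 = 144
R = √144 = 12  ⇒  r_B = 12 − 5 = 7

rB=7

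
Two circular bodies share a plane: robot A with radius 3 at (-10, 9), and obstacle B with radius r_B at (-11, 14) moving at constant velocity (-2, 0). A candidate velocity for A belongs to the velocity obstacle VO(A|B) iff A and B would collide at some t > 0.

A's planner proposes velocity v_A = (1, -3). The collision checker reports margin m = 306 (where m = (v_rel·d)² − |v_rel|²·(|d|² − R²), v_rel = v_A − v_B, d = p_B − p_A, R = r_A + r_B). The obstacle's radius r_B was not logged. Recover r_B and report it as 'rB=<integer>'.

m = 306
d = (-1, 5);  v_rel = (3, -3),  |v_rel|² = 18
v_rel×d = (3)·(5) − (-3)·(-1) = 12
since m = R²·18 − 12²:  R² = (144 + 306) / 18 = 25
R = √25 = 5  ⇒  r_B = 5 − 3 = 2

rB=2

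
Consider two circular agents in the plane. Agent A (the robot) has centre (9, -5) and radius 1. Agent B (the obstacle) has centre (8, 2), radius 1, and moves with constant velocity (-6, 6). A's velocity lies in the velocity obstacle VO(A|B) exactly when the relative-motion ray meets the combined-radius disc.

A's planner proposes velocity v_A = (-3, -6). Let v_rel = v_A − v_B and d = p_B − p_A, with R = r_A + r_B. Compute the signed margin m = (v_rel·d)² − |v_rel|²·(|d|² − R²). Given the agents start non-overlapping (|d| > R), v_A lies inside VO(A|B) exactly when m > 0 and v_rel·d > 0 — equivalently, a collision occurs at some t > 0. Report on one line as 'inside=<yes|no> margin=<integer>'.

d = (-1, 7),  |d|² = 50;  R = 1+1 = 2,  c = 50−2² = 46
v_rel = (3, -12),  |v_rel|² = 153;  v_rel·d = (3)·(-1) + (-12)·(7) = -87
153·t² + 174·t + 46 = 0  ⇒  m = (-87)² − 153·46 = 531
m = 531 > 0,  v_rel·d = -87 < 0  ⇒  outside

inside=no margin=531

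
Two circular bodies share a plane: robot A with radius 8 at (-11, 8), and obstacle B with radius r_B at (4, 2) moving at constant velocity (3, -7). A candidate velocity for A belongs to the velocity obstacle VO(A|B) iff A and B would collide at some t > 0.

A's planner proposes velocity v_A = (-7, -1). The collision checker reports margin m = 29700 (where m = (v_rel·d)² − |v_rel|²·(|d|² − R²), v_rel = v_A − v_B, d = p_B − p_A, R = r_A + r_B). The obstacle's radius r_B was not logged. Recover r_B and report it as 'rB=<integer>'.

m = 29700
d = (15, -6);  v_rel = (-10, 6),  |v_rel|² = 136
v_rel×d = (-10)·(-6) − (6)·(15) = -30
since m = R²·136 − (-30)²:  R² = (900 + 29700) / 136 = 225
R = √225 = 15  ⇒  r_B = 15 − 8 = 7

rB=7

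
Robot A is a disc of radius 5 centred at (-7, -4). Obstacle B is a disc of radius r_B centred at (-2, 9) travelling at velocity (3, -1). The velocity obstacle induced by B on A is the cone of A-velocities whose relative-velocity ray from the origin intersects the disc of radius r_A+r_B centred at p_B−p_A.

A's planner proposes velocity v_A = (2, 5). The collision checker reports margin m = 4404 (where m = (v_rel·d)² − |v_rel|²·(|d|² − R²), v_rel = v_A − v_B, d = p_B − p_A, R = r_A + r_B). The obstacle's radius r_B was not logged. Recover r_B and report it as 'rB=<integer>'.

m = 4404
d = (5, 13);  v_rel = (-1, 6),  |v_rel|² = 37
v_rel×d = (-1)·(13) − (6)·(5) = -43
since m = R²·37 − (-43)²:  R² = (1849 + 4404) / 37 = 169
R = √169 = 13  ⇒  r_B = 13 − 5 = 8

rB=8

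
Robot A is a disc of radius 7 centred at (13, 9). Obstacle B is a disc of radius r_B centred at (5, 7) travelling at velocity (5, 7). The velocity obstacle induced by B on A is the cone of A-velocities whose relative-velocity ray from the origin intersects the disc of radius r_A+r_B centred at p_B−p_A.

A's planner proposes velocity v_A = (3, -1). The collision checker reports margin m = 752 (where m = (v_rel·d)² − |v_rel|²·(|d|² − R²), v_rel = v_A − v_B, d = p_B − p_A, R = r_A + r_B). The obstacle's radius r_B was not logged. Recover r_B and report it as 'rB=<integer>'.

m = 752
d = (-8, -2);  v_rel = (-2, -8),  |v_rel|² = 68
v_rel×d = (-2)·(-2) − (-8)·(-8) = -60
since m = R²·68 − (-60)²:  R² = (3600 + 752) / 68 = 64
R = √64 = 8  ⇒  r_B = 8 − 7 = 1

rB=1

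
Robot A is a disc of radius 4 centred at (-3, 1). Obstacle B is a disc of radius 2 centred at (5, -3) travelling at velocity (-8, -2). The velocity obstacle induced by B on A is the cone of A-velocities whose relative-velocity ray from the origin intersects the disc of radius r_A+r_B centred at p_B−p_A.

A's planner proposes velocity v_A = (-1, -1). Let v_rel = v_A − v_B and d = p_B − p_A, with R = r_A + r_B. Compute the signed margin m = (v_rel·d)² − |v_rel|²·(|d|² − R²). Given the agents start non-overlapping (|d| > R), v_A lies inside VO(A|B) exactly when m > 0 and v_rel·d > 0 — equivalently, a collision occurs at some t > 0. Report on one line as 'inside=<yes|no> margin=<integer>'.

d = (8, -4),  |d|² = 80;  R = 4+2 = 6,  c = 80−6² = 44
v_rel = (7, 1),  |v_rel|² = 50;  v_rel·d = (7)·(8) + (1)·(-4) = 52
50·t² − 104·t + 44 = 0  ⇒  m = 52² − 50·44 = 504
m = 504 > 0,  v_rel·d = 52 > 0  ⇒  inside

inside=yes margin=504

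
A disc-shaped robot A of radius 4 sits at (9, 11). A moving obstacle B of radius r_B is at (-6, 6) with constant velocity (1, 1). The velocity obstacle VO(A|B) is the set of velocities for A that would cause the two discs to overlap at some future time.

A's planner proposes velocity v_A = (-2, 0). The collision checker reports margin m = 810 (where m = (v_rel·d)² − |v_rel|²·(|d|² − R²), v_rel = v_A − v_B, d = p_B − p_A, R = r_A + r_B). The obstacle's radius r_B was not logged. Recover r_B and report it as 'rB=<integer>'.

m = 810
d = (-15, -5);  v_rel = (-3, -1),  |v_rel|² = 10
v_rel×d = (-3)·(-5) − (-1)·(-15) = 0
since m = R²·10 − 0²:  R² = (0 + 810) / 10 = 81
R = √81 = 9  ⇒  r_B = 9 − 4 = 5

rB=5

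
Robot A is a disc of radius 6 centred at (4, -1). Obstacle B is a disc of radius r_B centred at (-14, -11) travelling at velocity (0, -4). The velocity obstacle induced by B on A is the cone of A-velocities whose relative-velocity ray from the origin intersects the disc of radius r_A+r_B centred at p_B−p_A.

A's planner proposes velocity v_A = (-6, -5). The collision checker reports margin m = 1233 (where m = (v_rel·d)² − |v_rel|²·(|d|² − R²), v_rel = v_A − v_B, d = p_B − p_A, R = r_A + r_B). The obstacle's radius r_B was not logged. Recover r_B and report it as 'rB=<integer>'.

m = 1233
d = (-18, -10);  v_rel = (-6, -1),  |v_rel|² = 37
v_rel×d = (-6)·(-10) − (-1)·(-18) = 42
since m = R²·37 − 42²:  R² = (1764 + 1233) / 37 = 81
R = √81 = 9  ⇒  r_B = 9 − 6 = 3

rB=3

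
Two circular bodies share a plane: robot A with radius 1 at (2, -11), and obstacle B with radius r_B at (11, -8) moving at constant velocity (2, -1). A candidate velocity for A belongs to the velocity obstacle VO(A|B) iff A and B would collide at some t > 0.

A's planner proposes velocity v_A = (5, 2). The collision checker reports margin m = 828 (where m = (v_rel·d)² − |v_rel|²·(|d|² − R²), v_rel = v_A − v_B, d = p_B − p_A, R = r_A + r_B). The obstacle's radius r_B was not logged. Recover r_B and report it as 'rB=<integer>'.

m = 828
d = (9, 3);  v_rel = (3, 3),  |v_rel|² = 18
v_rel×d = (3)·(3) − (3)·(9) = -18
since m = R²·18 − (-18)²:  R² = (324 + 828) / 18 = 64
R = √64 = 8  ⇒  r_B = 8 − 1 = 7

rB=7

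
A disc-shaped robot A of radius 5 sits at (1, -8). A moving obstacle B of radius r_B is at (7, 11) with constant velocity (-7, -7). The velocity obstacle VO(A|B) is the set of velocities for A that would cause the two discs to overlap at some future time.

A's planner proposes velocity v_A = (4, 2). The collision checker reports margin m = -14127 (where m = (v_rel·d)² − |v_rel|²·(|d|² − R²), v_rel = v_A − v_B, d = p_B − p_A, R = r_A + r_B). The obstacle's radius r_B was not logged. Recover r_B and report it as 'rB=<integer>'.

m = -14127
d = (6, 19);  v_rel = (11, 9),  |v_rel|² = 202
v_rel×d = (11)·(19) − (9)·(6) = 155
since m = R²·202 − 155²:  R² = (24025 + -14127) / 202 = 49
R = √49 = 7  ⇒  r_B = 7 − 5 = 2

rB=2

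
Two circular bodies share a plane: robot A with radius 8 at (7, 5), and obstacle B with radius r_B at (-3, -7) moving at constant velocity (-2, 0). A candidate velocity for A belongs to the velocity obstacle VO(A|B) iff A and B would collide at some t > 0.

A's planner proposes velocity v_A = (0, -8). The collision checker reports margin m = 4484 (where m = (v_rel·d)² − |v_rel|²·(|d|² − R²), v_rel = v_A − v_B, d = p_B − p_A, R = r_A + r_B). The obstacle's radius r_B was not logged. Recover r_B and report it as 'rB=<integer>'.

m = 4484
d = (-10, -12);  v_rel = (2, -8),  |v_rel|² = 68
v_rel×d = (2)·(-12) − (-8)·(-10) = -104
since m = R²·68 − (-104)²:  R² = (10816 + 4484) / 68 = 225
R = √225 = 15  ⇒  r_B = 15 − 8 = 7

rB=7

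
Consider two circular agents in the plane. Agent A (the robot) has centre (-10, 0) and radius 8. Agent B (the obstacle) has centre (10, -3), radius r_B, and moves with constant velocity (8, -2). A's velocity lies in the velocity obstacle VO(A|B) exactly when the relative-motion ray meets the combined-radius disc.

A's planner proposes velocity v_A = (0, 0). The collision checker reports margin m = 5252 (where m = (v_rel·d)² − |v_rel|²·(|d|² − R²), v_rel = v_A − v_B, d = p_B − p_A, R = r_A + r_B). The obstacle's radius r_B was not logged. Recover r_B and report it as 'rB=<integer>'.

m = 5252
d = (20, -3);  v_rel = (-8, 2),  |v_rel|² = 68
v_rel×d = (-8)·(-3) − (2)·(20) = -16
since m = R²·68 − (-16)²:  R² = (256 + 5252) / 68 = 81
R = √81 = 9  ⇒  r_B = 9 − 8 = 1

rB=1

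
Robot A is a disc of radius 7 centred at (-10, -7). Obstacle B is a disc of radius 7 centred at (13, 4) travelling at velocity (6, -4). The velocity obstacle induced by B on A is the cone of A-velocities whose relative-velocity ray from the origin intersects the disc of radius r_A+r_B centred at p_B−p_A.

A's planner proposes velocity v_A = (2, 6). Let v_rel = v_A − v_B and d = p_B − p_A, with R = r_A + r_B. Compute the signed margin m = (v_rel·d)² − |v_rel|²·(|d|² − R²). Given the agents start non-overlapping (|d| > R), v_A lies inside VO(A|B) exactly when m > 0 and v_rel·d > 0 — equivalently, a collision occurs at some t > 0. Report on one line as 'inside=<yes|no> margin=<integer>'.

d = (23, 11),  |d|² = 650;  R = 7+7 = 14,  c = 650−14² = 454
v_rel = (-4, 10),  |v_rel|² = 116;  v_rel·d = (-4)·(23) + (10)·(11) = 18
116·t² − 36·t + 454 = 0  ⇒  m = 18² − 116·454 = -52340
m = -52340 < 0,  v_rel·d = 18 > 0  ⇒  outside

inside=no margin=-52340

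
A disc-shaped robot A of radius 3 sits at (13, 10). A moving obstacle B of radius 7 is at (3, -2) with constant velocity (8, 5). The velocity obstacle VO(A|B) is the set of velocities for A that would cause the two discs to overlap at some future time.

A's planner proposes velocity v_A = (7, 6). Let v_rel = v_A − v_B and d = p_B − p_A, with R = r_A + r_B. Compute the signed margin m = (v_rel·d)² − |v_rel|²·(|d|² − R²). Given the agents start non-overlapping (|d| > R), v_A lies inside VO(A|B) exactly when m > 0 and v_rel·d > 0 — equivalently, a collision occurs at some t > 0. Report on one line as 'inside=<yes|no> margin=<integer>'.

d = (-10, -12),  |d|² = 244;  R = 3+7 = 10,  c = 244−10² = 144
v_rel = (-1, 1),  |v_rel|² = 2;  v_rel·d = (-1)·(-10) + (1)·(-12) = -2
2·t² + 4·t + 144 = 0  ⇒  m = (-2)² − 2·144 = -284
m = -284 < 0,  v_rel·d = -2 < 0  ⇒  outside

inside=no margin=-284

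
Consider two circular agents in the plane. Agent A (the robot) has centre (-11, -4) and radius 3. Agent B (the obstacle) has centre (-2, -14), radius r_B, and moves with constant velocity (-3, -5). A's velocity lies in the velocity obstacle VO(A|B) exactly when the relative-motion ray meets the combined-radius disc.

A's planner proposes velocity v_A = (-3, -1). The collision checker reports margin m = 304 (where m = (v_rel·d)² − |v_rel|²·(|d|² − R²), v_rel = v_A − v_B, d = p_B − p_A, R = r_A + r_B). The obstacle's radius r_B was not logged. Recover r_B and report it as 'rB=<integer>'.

m = 304
d = (9, -10);  v_rel = (0, 4),  |v_rel|² = 16
v_rel×d = (0)·(-10) − (4)·(9) = -36
since m = R²·16 − (-36)²:  R² = (1296 + 304) / 16 = 100
R = √100 = 10  ⇒  r_B = 10 − 3 = 7

rB=7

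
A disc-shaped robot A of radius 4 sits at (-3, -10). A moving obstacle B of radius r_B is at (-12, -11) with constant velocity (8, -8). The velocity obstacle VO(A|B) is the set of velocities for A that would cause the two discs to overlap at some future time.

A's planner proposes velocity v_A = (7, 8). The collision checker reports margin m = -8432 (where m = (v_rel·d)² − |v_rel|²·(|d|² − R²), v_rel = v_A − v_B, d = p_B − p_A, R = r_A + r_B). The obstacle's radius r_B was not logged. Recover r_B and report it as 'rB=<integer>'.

m = -8432
d = (-9, -1);  v_rel = (-1, 16),  |v_rel|² = 257
v_rel×d = (-1)·(-1) − (16)·(-9) = 145
since m = R²·257 − 145²:  R² = (21025 + -8432) / 257 = 49
R = √49 = 7  ⇒  r_B = 7 − 4 = 3

rB=3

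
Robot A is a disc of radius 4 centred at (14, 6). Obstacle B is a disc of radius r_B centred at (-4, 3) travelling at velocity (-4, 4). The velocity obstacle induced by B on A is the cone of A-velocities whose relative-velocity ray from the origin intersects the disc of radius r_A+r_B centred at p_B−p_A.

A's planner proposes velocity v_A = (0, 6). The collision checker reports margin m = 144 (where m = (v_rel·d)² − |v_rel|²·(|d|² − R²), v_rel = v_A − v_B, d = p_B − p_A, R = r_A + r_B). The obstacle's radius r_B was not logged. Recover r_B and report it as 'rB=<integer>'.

m = 144
d = (-18, -3);  v_rel = (4, 2),  |v_rel|² = 20
v_rel×d = (4)·(-3) − (2)·(-18) = 24
since m = R²·20 − 24²:  R² = (576 + 144) / 20 = 36
R = √36 = 6  ⇒  r_B = 6 − 4 = 2

rB=2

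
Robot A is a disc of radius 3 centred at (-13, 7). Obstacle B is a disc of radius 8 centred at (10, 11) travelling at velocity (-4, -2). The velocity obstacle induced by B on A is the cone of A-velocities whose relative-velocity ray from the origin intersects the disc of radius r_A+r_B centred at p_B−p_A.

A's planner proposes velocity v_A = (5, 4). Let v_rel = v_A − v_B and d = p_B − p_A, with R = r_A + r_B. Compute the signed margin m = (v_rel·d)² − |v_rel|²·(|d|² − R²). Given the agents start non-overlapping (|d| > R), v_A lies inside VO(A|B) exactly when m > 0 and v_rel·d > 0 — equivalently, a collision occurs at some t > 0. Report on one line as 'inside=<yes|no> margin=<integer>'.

d = (23, 4),  |d|² = 545;  R = 3+8 = 11,  c = 545−11² = 424
v_rel = (9, 6),  |v_rel|² = 117;  v_rel·d = (9)·(23) + (6)·(4) = 231
117·t² − 462·t + 424 = 0  ⇒  m = 231² − 117·424 = 3753
m = 3753 > 0,  v_rel·d = 231 > 0  ⇒  inside

inside=yes margin=3753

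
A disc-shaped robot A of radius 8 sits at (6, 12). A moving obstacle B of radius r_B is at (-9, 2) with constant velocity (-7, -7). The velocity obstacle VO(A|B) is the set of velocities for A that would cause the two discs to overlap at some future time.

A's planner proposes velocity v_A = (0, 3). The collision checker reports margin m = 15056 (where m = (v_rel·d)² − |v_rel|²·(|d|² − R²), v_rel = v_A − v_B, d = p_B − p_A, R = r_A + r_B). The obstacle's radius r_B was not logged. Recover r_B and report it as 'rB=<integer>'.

m = 15056
d = (-15, -10);  v_rel = (7, 10),  |v_rel|² = 149
v_rel×d = (7)·(-10) − (10)·(-15) = 80
since m = R²·149 − 80²:  R² = (6400 + 15056) / 149 = 144
R = √144 = 12  ⇒  r_B = 12 − 8 = 4

rB=4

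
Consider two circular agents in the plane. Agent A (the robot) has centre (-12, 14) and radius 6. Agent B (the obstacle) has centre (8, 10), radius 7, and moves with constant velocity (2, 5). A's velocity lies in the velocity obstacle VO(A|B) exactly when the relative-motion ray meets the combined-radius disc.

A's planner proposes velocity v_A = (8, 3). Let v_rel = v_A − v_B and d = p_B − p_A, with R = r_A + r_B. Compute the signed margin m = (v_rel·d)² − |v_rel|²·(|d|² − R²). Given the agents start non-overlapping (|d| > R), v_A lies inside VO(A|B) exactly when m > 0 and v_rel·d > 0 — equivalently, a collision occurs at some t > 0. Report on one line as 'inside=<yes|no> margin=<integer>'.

d = (20, -4),  |d|² = 416;  R = 6+7 = 13,  c = 416−13² = 247
v_rel = (6, -2),  |v_rel|² = 40;  v_rel·d = (6)·(20) + (-2)·(-4) = 128
40·t² − 256·t + 247 = 0  ⇒  m = 128² − 40·247 = 6504
m = 6504 > 0,  v_rel·d = 128 > 0  ⇒  inside

inside=yes margin=6504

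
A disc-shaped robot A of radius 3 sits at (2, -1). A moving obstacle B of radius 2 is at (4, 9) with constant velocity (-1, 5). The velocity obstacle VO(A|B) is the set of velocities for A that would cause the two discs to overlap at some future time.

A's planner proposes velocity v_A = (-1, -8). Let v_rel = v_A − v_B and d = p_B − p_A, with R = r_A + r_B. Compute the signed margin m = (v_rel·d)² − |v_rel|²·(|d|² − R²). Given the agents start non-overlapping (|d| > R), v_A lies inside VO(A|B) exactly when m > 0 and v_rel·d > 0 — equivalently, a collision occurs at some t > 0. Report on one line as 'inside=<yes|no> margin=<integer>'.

d = (2, 10),  |d|² = 104;  R = 3+2 = 5,  c = 104−5² = 79
v_rel = (0, -13),  |v_rel|² = 169;  v_rel·d = (0)·(2) + (-13)·(10) = -130
169·t² + 260·t + 79 = 0  ⇒  m = (-130)² − 169·79 = 3549
m = 3549 > 0,  v_rel·d = -130 < 0  ⇒  outside

inside=no margin=3549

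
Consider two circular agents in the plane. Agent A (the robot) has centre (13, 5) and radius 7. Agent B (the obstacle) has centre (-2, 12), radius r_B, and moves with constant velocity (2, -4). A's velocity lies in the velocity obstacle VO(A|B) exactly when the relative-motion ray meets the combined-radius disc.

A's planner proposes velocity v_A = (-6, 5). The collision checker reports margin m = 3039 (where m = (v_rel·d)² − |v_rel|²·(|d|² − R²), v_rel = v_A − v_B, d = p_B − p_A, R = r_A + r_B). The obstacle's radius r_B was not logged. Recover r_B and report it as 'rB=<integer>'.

m = 3039
d = (-15, 7);  v_rel = (-8, 9),  |v_rel|² = 145
v_rel×d = (-8)·(7) − (9)·(-15) = 79
since m = R²·145 − 79²:  R² = (6241 + 3039) / 145 = 64
R = √64 = 8  ⇒  r_B = 8 − 7 = 1

rB=1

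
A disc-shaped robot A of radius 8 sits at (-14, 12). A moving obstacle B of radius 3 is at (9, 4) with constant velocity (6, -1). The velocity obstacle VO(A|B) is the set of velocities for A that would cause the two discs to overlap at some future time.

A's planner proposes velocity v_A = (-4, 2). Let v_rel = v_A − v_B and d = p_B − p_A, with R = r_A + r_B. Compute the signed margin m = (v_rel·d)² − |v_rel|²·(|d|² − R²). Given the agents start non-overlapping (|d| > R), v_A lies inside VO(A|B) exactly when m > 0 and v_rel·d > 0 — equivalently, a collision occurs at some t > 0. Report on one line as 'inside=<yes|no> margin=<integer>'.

d = (23, -8),  |d|² = 593;  R = 8+3 = 11,  c = 593−11² = 472
v_rel = (-10, 3),  |v_rel|² = 109;  v_rel·d = (-10)·(23) + (3)·(-8) = -254
109·t² + 508·t + 472 = 0  ⇒  m = (-254)² − 109·472 = 13068
m = 13068 > 0,  v_rel·d = -254 < 0  ⇒  outside

inside=no margin=13068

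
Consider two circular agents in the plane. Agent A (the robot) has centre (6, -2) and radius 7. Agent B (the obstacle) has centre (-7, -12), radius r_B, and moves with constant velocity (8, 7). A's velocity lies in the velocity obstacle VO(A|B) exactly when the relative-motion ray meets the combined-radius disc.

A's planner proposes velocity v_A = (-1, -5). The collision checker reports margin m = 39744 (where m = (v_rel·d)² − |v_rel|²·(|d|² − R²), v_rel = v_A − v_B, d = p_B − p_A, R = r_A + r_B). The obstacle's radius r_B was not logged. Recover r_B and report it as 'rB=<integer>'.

m = 39744
d = (-13, -10);  v_rel = (-9, -12),  |v_rel|² = 225
v_rel×d = (-9)·(-10) − (-12)·(-13) = -66
since m = R²·225 − (-66)²:  R² = (4356 + 39744) / 225 = 196
R = √196 = 14  ⇒  r_B = 14 − 7 = 7

rB=7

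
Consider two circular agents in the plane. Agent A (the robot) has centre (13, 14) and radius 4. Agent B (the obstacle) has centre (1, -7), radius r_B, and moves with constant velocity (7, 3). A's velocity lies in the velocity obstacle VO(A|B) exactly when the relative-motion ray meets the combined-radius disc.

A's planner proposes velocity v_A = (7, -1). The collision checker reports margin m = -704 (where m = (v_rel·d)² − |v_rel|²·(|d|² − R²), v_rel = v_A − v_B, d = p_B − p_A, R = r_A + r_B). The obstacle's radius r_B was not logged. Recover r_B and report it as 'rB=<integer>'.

m = -704
d = (-12, -21);  v_rel = (0, -4),  |v_rel|² = 16
v_rel×d = (0)·(-21) − (-4)·(-12) = -48
since m = R²·16 − (-48)²:  R² = (2304 + -704) / 16 = 100
R = √100 = 10  ⇒  r_B = 10 − 4 = 6

rB=6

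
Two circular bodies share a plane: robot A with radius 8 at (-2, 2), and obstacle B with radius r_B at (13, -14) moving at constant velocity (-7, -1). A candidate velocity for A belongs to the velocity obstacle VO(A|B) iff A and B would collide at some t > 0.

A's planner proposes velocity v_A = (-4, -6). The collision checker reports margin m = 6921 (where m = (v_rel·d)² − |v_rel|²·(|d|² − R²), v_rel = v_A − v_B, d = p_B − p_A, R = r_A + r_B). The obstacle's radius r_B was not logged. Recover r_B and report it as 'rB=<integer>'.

m = 6921
d = (15, -16);  v_rel = (3, -5),  |v_rel|² = 34
v_rel×d = (3)·(-16) − (-5)·(15) = 27
since m = R²·34 − 27²:  R² = (729 + 6921) / 34 = 225
R = √225 = 15  ⇒  r_B = 15 − 8 = 7

rB=7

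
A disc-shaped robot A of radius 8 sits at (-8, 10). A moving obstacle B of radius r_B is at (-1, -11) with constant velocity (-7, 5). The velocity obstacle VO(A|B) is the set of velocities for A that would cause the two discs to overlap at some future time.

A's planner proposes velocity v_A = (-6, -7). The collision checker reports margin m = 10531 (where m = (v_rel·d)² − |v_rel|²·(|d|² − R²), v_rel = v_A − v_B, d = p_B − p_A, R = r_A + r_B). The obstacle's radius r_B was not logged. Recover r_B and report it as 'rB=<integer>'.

m = 10531
d = (7, -21);  v_rel = (1, -12),  |v_rel|² = 145
v_rel×d = (1)·(-21) − (-12)·(7) = 63
since m = R²·145 − 63²:  R² = (3969 + 10531) / 145 = 100
R = √100 = 10  ⇒  r_B = 10 − 8 = 2

rB=2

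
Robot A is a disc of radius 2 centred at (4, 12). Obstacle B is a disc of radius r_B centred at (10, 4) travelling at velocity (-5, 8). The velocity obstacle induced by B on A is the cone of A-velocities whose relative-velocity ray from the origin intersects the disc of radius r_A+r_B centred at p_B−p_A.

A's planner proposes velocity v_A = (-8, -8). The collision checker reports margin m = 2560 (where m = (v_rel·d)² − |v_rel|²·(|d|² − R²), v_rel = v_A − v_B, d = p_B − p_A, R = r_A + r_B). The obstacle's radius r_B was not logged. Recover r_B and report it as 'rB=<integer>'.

m = 2560
d = (6, -8);  v_rel = (-3, -16),  |v_rel|² = 265
v_rel×d = (-3)·(-8) − (-16)·(6) = 120
since m = R²·265 − 120²:  R² = (14400 + 2560) / 265 = 64
R = √64 = 8  ⇒  r_B = 8 − 2 = 6

rB=6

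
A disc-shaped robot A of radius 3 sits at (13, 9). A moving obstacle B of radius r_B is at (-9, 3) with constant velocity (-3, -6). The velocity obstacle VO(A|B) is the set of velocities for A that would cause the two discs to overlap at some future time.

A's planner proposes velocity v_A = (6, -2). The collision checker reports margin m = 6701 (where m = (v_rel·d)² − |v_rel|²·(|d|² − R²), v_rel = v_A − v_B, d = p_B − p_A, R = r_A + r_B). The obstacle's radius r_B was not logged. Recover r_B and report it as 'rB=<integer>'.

m = 6701
d = (-22, -6);  v_rel = (9, 4),  |v_rel|² = 97
v_rel×d = (9)·(-6) − (4)·(-22) = 34
since m = R²·97 − 34²:  R² = (1156 + 6701) / 97 = 81
R = √81 = 9  ⇒  r_B = 9 − 3 = 6

rB=6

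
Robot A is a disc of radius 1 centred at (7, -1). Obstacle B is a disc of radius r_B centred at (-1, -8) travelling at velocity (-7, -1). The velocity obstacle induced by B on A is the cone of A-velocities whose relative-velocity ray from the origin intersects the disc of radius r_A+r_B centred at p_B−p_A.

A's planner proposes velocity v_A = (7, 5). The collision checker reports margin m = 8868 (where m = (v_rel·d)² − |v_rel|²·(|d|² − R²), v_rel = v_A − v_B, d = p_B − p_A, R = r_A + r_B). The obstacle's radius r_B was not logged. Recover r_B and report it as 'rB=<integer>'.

m = 8868
d = (-8, -7);  v_rel = (14, 6),  |v_rel|² = 232
v_rel×d = (14)·(-7) − (6)·(-8) = -50
since m = R²·232 − (-50)²:  R² = (2500 + 8868) / 232 = 49
R = √49 = 7  ⇒  r_B = 7 − 1 = 6

rB=6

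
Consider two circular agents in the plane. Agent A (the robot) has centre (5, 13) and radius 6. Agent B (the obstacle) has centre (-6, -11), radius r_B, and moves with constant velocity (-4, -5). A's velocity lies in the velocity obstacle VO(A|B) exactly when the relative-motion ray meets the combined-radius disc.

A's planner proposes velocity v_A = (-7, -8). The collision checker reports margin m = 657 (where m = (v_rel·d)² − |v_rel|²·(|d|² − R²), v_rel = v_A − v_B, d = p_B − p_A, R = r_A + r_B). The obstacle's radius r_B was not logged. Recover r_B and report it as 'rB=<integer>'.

m = 657
d = (-11, -24);  v_rel = (-3, -3),  |v_rel|² = 18
v_rel×d = (-3)·(-24) − (-3)·(-11) = 39
since m = R²·18 − 39²:  R² = (1521 + 657) / 18 = 121
R = √121 = 11  ⇒  r_B = 11 − 6 = 5

rB=5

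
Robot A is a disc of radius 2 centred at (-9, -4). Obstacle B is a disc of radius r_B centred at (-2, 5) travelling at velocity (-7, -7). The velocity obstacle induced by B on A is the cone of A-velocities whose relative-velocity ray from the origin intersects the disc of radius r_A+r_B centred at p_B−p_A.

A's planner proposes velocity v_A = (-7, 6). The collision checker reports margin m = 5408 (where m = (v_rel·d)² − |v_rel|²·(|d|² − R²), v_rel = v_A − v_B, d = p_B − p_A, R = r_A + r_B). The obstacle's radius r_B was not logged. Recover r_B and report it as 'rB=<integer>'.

m = 5408
d = (7, 9);  v_rel = (0, 13),  |v_rel|² = 169
v_rel×d = (0)·(9) − (13)·(7) = -91
since m = R²·169 − (-91)²:  R² = (8281 + 5408) / 169 = 81
R = √81 = 9  ⇒  r_B = 9 − 2 = 7

rB=7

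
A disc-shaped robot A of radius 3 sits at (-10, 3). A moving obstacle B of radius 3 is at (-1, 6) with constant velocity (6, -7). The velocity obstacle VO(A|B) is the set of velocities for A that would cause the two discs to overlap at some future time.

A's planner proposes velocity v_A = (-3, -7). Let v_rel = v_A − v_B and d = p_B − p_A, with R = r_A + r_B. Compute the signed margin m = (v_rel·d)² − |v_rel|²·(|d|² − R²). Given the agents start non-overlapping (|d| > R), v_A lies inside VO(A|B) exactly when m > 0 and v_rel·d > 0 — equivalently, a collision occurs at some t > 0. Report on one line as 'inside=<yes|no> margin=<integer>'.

d = (9, 3),  |d|² = 90;  R = 3+3 = 6,  c = 90−6² = 54
v_rel = (-9, 0),  |v_rel|² = 81;  v_rel·d = (-9)·(9) + (0)·(3) = -81
81·t² + 162·t + 54 = 0  ⇒  m = (-81)² − 81·54 = 2187
m = 2187 > 0,  v_rel·d = -81 < 0  ⇒  outside

inside=no margin=2187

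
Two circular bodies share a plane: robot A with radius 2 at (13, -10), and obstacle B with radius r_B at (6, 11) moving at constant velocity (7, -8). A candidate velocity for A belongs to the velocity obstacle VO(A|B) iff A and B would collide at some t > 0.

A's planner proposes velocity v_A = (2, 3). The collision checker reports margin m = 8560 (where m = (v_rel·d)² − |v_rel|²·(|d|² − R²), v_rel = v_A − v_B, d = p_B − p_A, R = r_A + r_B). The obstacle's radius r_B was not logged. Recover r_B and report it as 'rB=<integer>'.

m = 8560
d = (-7, 21);  v_rel = (-5, 11),  |v_rel|² = 146
v_rel×d = (-5)·(21) − (11)·(-7) = -28
since m = R²·146 − (-28)²:  R² = (784 + 8560) / 146 = 64
R = √64 = 8  ⇒  r_B = 8 − 2 = 6

rB=6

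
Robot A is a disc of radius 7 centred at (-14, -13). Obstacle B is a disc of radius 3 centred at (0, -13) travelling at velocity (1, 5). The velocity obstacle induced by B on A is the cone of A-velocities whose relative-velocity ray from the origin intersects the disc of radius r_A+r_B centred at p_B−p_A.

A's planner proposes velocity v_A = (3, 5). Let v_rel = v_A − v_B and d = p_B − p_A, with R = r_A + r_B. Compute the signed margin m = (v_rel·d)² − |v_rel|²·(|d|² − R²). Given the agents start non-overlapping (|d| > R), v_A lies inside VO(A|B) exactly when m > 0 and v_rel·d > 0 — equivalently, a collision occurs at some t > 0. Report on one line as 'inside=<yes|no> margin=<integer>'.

d = (14, 0),  |d|² = 196;  R = 7+3 = 10,  c = 196−10² = 96
v_rel = (2, 0),  |v_rel|² = 4;  v_rel·d = (2)·(14) + (0)·(0) = 28
4·t² − 56·t + 96 = 0  ⇒  m = 28² − 4·96 = 400
m = 400 > 0,  v_rel·d = 28 > 0  ⇒  inside

inside=yes margin=400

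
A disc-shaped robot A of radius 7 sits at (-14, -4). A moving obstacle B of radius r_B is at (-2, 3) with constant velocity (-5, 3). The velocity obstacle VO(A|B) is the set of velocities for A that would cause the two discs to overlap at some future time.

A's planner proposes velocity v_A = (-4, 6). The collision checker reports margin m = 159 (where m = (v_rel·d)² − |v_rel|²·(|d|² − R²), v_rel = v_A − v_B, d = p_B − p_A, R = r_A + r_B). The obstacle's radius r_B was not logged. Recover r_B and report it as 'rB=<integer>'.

m = 159
d = (12, 7);  v_rel = (1, 3),  |v_rel|² = 10
v_rel×d = (1)·(7) − (3)·(12) = -29
since m = R²·10 − (-29)²:  R² = (841 + 159) / 10 = 100
R = √100 = 10  ⇒  r_B = 10 − 7 = 3

rB=3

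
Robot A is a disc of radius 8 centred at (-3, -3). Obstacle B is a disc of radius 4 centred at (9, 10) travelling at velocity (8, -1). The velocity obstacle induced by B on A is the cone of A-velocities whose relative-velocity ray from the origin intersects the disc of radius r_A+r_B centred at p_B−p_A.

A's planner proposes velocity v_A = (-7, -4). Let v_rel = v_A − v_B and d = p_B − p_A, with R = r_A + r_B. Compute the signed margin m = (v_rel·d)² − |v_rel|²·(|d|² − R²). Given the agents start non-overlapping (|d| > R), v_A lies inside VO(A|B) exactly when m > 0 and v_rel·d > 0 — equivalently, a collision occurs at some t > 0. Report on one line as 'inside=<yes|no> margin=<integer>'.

d = (12, 13),  |d|² = 313;  R = 8+4 = 12,  c = 313−12² = 169
v_rel = (-15, -3),  |v_rel|² = 234;  v_rel·d = (-15)·(12) + (-3)·(13) = -219
234·t² + 438·t + 169 = 0  ⇒  m = (-219)² − 234·169 = 8415
m = 8415 > 0,  v_rel·d = -219 < 0  ⇒  outside

inside=no margin=8415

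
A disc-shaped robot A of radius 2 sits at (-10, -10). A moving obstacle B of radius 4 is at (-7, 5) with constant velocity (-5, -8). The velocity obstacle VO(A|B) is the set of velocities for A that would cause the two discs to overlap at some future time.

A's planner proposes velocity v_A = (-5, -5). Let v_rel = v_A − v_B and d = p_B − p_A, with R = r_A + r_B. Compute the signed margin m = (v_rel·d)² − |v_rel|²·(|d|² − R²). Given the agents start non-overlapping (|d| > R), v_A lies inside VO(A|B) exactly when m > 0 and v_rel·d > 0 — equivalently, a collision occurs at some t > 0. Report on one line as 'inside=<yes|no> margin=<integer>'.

d = (3, 15),  |d|² = 234;  R = 2+4 = 6,  c = 234−6² = 198
v_rel = (0, 3),  |v_rel|² = 9;  v_rel·d = (0)·(3) + (3)·(15) = 45
9·t² − 90·t + 198 = 0  ⇒  m = 45² − 9·198 = 243
m = 243 > 0,  v_rel·d = 45 > 0  ⇒  inside

inside=yes margin=243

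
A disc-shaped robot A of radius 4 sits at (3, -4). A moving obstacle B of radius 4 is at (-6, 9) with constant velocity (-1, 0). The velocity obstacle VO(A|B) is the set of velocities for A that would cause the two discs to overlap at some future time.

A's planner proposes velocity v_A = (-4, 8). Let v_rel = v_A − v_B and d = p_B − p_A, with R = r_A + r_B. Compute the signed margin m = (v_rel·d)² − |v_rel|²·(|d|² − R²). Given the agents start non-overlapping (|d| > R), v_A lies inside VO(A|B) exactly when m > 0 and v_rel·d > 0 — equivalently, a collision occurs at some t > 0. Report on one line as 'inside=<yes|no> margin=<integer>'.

d = (-9, 13),  |d|² = 250;  R = 4+4 = 8,  c = 250−8² = 186
v_rel = (-3, 8),  |v_rel|² = 73;  v_rel·d = (-3)·(-9) + (8)·(13) = 131
73·t² − 262·t + 186 = 0  ⇒  m = 131² − 73·186 = 3583
m = 3583 > 0,  v_rel·d = 131 > 0  ⇒  inside

inside=yes margin=3583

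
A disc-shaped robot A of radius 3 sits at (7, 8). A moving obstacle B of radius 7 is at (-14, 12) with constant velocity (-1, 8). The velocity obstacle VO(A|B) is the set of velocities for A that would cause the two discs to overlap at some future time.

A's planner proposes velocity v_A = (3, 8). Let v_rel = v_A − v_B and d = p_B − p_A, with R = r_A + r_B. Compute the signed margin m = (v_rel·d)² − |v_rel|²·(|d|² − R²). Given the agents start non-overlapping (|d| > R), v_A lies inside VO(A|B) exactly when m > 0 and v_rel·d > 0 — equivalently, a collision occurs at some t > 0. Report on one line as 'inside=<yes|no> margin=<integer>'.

d = (-21, 4),  |d|² = 457;  R = 3+7 = 10,  c = 457−10² = 357
v_rel = (4, 0),  |v_rel|² = 16;  v_rel·d = (4)·(-21) + (0)·(4) = -84
16·t² + 168·t + 357 = 0  ⇒  m = (-84)² − 16·357 = 1344
m = 1344 > 0,  v_rel·d = -84 < 0  ⇒  outside

inside=no margin=1344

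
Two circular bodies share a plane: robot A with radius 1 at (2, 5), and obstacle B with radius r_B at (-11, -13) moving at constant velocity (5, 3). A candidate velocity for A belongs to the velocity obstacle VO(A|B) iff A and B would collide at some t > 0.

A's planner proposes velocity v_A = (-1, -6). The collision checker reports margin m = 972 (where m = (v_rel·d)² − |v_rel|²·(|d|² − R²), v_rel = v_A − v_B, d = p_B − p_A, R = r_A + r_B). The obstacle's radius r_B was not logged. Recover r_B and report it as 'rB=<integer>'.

m = 972
d = (-13, -18);  v_rel = (-6, -9),  |v_rel|² = 117
v_rel×d = (-6)·(-18) − (-9)·(-13) = -9
since m = R²·117 − (-9)²:  R² = (81 + 972) / 117 = 9
R = √9 = 3  ⇒  r_B = 3 − 1 = 2

rB=2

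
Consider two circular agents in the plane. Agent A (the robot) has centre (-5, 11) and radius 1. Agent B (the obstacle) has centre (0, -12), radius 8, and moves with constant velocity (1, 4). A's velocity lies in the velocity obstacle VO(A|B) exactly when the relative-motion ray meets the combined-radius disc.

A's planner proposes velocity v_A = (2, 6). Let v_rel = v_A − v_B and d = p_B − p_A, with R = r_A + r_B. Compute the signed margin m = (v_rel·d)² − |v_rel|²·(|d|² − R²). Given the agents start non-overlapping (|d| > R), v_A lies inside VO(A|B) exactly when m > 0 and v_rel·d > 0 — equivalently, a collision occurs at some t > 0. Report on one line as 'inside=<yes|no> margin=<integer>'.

d = (5, -23),  |d|² = 554;  R = 1+8 = 9,  c = 554−9² = 473
v_rel = (1, 2),  |v_rel|² = 5;  v_rel·d = (1)·(5) + (2)·(-23) = -41
5·t² + 82·t + 473 = 0  ⇒  m = (-41)² − 5·473 = -684
m = -684 < 0,  v_rel·d = -41 < 0  ⇒  outside

inside=no margin=-684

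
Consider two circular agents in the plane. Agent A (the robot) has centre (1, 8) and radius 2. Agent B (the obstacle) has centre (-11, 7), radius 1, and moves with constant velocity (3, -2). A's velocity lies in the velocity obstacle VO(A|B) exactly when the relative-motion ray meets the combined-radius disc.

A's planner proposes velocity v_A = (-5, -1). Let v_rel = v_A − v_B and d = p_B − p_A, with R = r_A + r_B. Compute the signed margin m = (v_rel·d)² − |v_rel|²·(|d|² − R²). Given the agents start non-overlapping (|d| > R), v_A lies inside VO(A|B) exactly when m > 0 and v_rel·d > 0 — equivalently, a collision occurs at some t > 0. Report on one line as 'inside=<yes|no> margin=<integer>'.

d = (-12, -1),  |d|² = 145;  R = 2+1 = 3,  c = 145−3² = 136
v_rel = (-8, 1),  |v_rel|² = 65;  v_rel·d = (-8)·(-12) + (1)·(-1) = 95
65·t² − 190·t + 136 = 0  ⇒  m = 95² − 65·136 = 185
m = 185 > 0,  v_rel·d = 95 > 0  ⇒  inside

inside=yes margin=185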